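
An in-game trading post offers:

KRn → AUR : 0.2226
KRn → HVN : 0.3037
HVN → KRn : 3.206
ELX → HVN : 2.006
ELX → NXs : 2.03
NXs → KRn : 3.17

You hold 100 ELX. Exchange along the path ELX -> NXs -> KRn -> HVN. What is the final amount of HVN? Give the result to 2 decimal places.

100 ELX × 2.03 = 203 NXs
203 NXs × 3.17 = 643.51 KRn
643.51 KRn × 0.3037 = 195.433987 HVN

195.43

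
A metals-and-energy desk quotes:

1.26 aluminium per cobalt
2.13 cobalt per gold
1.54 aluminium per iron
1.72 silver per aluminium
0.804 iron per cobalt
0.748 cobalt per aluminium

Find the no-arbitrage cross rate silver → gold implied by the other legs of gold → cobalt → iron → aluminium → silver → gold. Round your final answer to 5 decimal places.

0.22045

Known legs of the cycle: 2.13 × 0.804 × 1.54 × 1.72 = 4.536122976
For no arbitrage the full-cycle product must be 1, so the missing rate is 1 / 4.536122976 ≈ 0.2204526.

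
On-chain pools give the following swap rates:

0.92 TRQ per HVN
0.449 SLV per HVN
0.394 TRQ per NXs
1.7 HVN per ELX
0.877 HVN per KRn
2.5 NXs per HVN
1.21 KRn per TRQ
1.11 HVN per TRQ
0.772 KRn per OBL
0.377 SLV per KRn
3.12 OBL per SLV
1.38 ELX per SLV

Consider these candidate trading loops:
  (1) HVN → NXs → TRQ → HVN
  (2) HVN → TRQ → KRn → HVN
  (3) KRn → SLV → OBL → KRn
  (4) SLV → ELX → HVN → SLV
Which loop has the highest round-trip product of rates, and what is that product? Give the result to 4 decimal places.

1.0934

(1) 2.5 × 0.394 × 1.11 = 1.09335
(2) 0.92 × 1.21 × 0.877 = 0.97628
(3) 0.377 × 3.12 × 0.772 = 0.90806
(4) 1.38 × 1.7 × 0.449 = 1.05335
Highest is cycle (1) at 1.0934 (>1, arbitrage).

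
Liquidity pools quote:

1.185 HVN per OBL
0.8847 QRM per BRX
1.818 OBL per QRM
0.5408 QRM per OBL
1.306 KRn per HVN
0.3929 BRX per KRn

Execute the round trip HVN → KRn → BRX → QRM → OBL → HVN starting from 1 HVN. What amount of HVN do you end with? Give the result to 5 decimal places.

0.97799

1 HVN × 1.306 = 1.306 KRn
1.306 KRn × 0.3929 = 0.5131274 BRX
0.5131274 BRX × 0.8847 = 0.45396381078 QRM
0.45396381078 QRM × 1.818 = 0.82530620799804 OBL
0.82530620799804 OBL × 1.185 = 0.9779878564776774 HVN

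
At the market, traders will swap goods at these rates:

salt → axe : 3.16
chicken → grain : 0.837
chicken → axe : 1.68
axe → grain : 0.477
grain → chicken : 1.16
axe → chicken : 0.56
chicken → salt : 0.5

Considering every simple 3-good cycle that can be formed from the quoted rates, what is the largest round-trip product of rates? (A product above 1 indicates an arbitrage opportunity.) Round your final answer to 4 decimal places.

axe→grain→chicken→axe: 0.477 × 1.16 × 1.68 = 0.92958
axe→chicken→salt→axe: 0.56 × 0.5 × 3.16 = 0.88480
Maximum is axe→grain→chicken→axe at 0.9296; no arbitrage — every cycle loses value.

0.9296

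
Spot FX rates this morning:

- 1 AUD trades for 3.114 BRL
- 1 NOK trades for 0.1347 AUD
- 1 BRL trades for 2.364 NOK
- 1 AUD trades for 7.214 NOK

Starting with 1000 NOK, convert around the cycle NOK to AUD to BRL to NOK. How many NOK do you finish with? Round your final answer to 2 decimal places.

991.59

1000 NOK × 0.1347 = 134.7 AUD
134.7 AUD × 3.114 = 419.4558 BRL
419.4558 BRL × 2.364 = 991.5935112 NOK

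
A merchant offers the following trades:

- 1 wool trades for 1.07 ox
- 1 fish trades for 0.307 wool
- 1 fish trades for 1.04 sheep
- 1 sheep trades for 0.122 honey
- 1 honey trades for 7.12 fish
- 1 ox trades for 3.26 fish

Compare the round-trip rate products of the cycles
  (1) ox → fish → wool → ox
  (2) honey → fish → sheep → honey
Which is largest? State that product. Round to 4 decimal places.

1.0709

(1) 3.26 × 0.307 × 1.07 = 1.07088
(2) 7.12 × 1.04 × 0.122 = 0.90339
Highest is cycle (1) at 1.0709 (>1, arbitrage).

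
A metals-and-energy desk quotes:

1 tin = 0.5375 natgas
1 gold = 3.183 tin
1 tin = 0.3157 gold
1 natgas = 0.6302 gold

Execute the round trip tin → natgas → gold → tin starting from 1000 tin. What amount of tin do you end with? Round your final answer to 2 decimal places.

1000 tin × 0.5375 = 537.5 natgas
537.5 natgas × 0.6302 = 338.7325 gold
338.7325 gold × 3.183 = 1078.1855475 tin

1078.19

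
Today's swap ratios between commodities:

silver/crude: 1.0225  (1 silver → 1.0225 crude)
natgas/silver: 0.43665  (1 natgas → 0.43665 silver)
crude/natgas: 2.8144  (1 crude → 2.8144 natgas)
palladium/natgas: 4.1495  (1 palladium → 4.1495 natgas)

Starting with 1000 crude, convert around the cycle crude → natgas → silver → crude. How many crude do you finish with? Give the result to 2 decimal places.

1256.56

1000 crude × 2.8144 = 2814.4 natgas
2814.4 natgas × 0.43665 = 1228.90776 silver
1228.90776 silver × 1.0225 = 1256.5581846 crude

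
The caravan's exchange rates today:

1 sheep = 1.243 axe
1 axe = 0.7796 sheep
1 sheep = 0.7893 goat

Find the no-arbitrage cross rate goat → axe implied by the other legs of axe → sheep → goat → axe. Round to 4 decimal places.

Known legs of the cycle: 0.7796 × 0.7893 = 0.61533828
For no arbitrage the full-cycle product must be 1, so the missing rate is 1 / 0.61533828 ≈ 1.625122.

1.6251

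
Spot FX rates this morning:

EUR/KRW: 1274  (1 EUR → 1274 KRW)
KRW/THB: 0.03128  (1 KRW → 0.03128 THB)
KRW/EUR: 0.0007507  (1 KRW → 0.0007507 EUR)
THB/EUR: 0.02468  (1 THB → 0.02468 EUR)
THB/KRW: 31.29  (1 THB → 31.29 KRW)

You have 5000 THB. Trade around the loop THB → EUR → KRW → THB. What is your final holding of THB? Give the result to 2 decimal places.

4917.58

5000 THB × 0.02468 = 123.4 EUR
123.4 EUR × 1274 = 157211.6 KRW
157211.6 KRW × 0.03128 = 4917.578848 THB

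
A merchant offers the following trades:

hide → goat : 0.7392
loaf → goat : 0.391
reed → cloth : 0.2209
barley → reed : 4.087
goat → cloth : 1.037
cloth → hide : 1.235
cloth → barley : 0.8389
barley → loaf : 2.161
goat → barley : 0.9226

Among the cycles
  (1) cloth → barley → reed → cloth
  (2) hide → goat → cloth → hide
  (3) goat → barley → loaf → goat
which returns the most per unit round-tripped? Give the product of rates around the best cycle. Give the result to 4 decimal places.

0.9467

(1) 0.8389 × 4.087 × 0.2209 = 0.75737
(2) 0.7392 × 1.037 × 1.235 = 0.94669
(3) 0.9226 × 2.161 × 0.391 = 0.77955
Highest is cycle (2) at 0.9467 (≤1, no arbitrage).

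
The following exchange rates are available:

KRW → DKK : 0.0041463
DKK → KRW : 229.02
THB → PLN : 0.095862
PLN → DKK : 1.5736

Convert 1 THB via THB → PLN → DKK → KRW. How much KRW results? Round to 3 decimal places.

1 THB × 0.095862 = 0.095862 PLN
0.095862 PLN × 1.5736 = 0.1508484432 DKK
0.1508484432 DKK × 229.02 = 34.547310461664 KRW

34.547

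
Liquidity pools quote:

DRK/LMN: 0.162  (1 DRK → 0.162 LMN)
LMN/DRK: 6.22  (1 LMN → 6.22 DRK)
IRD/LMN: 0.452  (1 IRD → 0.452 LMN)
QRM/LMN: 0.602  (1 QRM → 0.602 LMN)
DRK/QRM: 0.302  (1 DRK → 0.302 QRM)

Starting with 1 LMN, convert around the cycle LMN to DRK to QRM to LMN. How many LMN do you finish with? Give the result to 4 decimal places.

1 LMN × 6.22 = 6.22 DRK
6.22 DRK × 0.302 = 1.87844 QRM
1.87844 QRM × 0.602 = 1.13082088 LMN

1.1308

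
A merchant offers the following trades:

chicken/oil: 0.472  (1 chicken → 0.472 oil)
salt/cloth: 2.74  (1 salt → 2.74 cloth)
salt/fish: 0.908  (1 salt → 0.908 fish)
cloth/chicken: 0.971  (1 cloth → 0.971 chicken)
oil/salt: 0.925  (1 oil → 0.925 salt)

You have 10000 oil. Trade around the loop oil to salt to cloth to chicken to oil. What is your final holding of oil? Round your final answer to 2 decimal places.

10000 oil × 0.925 = 9250 salt
9250 salt × 2.74 = 25345 cloth
25345 cloth × 0.971 = 24609.995 chicken
24609.995 chicken × 0.472 = 11615.91764 oil

11615.92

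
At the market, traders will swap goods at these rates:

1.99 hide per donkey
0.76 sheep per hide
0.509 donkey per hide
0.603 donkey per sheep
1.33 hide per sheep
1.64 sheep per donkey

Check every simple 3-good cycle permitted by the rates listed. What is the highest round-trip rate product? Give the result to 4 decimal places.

1.1102

sheep→hide→donkey→sheep: 1.33 × 0.509 × 1.64 = 1.11023
sheep→donkey→hide→sheep: 0.603 × 1.99 × 0.76 = 0.91198
Maximum is sheep→hide→donkey→sheep at 1.1102; arbitrage exists.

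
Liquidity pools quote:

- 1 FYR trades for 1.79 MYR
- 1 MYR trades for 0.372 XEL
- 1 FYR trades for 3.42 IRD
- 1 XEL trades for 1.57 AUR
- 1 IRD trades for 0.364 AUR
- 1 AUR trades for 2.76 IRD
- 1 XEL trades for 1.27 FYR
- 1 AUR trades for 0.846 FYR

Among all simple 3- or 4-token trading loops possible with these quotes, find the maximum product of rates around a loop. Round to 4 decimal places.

1.0532

FYR→IRD→AUR→FYR: 3.42 × 0.364 × 0.846 = 1.05317
FYR→MYR→XEL→AUR→FYR: 1.79 × 0.372 × 1.57 × 0.846 = 0.88444
FYR→MYR→XEL→FYR: 1.79 × 0.372 × 1.27 = 0.84567
Maximum is FYR→IRD→AUR→FYR at 1.0532; arbitrage exists.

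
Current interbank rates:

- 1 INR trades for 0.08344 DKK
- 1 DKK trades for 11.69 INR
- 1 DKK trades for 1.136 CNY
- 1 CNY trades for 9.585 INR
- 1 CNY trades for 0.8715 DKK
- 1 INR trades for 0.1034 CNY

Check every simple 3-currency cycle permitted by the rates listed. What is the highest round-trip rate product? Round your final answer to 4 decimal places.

1.0534

DKK→INR→CNY→DKK: 11.69 × 0.1034 × 0.8715 = 1.05342
DKK→CNY→INR→DKK: 1.136 × 9.585 × 0.08344 = 0.90854
Maximum is DKK→INR→CNY→DKK at 1.0534; arbitrage exists.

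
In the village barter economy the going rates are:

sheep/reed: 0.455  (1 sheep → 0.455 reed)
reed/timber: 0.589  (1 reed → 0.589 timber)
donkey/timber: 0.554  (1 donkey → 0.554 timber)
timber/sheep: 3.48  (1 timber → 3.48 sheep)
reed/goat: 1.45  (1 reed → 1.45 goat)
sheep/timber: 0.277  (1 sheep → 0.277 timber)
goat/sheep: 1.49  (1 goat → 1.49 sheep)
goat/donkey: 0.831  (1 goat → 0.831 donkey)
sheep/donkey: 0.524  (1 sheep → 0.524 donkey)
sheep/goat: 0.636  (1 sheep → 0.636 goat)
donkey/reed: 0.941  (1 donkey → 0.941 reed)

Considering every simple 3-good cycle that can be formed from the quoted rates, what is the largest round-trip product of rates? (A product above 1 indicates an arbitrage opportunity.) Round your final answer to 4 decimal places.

goat→donkey→reed→goat: 0.831 × 0.941 × 1.45 = 1.13386
donkey→timber→sheep→donkey: 0.554 × 3.48 × 0.524 = 1.01023
goat→sheep→reed→goat: 1.49 × 0.455 × 1.45 = 0.98303
reed→timber→sheep→reed: 0.589 × 3.48 × 0.455 = 0.93262
Maximum is goat→donkey→reed→goat at 1.1339; arbitrage exists.

1.1339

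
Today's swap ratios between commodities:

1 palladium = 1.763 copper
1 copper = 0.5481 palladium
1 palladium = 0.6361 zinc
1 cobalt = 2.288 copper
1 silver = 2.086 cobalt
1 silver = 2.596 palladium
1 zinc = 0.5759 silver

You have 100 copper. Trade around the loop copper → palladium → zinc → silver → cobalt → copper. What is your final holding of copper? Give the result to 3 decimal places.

100 copper × 0.5481 = 54.81 palladium
54.81 palladium × 0.6361 = 34.864641 zinc
34.864641 zinc × 0.5759 = 20.0785467519 silver
20.0785467519 silver × 2.086 = 41.8838485244634 cobalt
41.8838485244634 cobalt × 2.288 = 95.8302454239722592 copper

95.830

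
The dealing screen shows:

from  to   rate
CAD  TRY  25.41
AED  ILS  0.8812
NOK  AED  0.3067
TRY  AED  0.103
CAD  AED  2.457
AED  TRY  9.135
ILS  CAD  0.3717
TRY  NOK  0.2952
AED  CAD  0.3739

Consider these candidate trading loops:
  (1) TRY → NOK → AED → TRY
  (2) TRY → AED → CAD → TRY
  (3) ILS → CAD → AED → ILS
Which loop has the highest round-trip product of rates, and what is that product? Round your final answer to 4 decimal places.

0.9786

(1) 0.2952 × 0.3067 × 9.135 = 0.82706
(2) 0.103 × 0.3739 × 25.41 = 0.97858
(3) 0.3717 × 2.457 × 0.8812 = 0.80477
Highest is cycle (2) at 0.9786 (≤1, no arbitrage).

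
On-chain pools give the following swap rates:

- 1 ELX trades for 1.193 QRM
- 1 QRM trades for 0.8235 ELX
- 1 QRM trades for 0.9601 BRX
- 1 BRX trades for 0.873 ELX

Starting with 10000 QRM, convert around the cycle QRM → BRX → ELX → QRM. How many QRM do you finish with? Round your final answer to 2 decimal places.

10000 QRM × 0.9601 = 9601 BRX
9601 BRX × 0.873 = 8381.673 ELX
8381.673 ELX × 1.193 = 9999.335889 QRM

9999.34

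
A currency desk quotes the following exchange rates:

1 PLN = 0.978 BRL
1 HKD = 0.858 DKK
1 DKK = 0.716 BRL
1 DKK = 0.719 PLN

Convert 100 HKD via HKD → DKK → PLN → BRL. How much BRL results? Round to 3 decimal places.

60.333

100 HKD × 0.858 = 85.8 DKK
85.8 DKK × 0.719 = 61.6902 PLN
61.6902 PLN × 0.978 = 60.3330156 BRL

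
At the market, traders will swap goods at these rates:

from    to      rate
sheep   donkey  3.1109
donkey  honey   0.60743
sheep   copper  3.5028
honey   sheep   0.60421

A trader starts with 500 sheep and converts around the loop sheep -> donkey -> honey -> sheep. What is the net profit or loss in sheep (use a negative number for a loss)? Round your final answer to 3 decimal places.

70.874

500 sheep × 3.1109 = 1555.45 donkey
1555.45 donkey × 0.60743 = 944.8269935 honey
944.8269935 honey × 0.60421 = 570.873917742635 sheep
Net change: 570.873917742635 − 500 = 70.873917742635 sheep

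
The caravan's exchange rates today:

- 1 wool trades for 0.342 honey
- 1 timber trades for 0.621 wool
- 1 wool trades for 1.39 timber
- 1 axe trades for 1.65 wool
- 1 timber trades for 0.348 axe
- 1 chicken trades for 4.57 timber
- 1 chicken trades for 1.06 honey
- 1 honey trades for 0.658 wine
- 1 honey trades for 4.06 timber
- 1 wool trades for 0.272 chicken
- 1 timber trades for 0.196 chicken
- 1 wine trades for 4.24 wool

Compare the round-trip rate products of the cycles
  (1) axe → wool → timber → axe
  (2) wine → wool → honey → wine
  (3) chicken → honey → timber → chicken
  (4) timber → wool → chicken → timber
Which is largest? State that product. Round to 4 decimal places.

(1) 1.65 × 1.39 × 0.348 = 0.79814
(2) 4.24 × 0.342 × 0.658 = 0.95415
(3) 1.06 × 4.06 × 0.196 = 0.84351
(4) 0.621 × 0.272 × 4.57 = 0.77193
Highest is cycle (2) at 0.9542 (≤1, no arbitrage).

0.9542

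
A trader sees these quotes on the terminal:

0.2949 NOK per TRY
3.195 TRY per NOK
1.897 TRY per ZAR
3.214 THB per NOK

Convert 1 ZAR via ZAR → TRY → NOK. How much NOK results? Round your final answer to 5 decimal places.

1 ZAR × 1.897 = 1.897 TRY
1.897 TRY × 0.2949 = 0.5594253 NOK

0.55943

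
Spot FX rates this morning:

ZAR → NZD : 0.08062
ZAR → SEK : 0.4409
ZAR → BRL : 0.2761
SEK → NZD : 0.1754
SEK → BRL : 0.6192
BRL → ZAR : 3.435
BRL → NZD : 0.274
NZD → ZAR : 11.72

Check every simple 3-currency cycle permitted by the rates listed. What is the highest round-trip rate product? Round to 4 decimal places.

0.9378

BRL→ZAR→SEK→BRL: 3.435 × 0.4409 × 0.6192 = 0.93777
NZD→ZAR→SEK→NZD: 11.72 × 0.4409 × 0.1754 = 0.90635
BRL→NZD→ZAR→BRL: 0.274 × 11.72 × 0.2761 = 0.88663
Maximum is BRL→ZAR→SEK→BRL at 0.9378; no arbitrage — every cycle loses value.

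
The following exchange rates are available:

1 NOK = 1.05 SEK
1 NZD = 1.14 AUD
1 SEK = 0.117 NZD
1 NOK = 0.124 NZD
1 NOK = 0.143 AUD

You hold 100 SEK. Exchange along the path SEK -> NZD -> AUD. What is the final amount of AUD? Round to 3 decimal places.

13.338

100 SEK × 0.117 = 11.7 NZD
11.7 NZD × 1.14 = 13.338 AUD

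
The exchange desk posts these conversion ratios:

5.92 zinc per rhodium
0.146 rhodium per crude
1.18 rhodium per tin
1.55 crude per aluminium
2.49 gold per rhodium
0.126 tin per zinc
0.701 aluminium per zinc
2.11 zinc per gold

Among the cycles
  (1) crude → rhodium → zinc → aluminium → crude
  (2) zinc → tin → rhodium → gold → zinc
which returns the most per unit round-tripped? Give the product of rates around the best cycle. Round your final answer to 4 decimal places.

0.9391

(1) 0.146 × 5.92 × 0.701 × 1.55 = 0.93913
(2) 0.126 × 1.18 × 2.49 × 2.11 = 0.78115
Highest is cycle (1) at 0.9391 (≤1, no arbitrage).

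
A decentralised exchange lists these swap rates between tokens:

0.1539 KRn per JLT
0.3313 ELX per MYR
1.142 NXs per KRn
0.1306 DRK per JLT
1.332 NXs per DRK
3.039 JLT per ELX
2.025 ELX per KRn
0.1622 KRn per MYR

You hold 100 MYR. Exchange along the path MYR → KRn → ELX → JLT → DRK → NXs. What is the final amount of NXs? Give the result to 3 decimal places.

17.364

100 MYR × 0.1622 = 16.22 KRn
16.22 KRn × 2.025 = 32.8455 ELX
32.8455 ELX × 3.039 = 99.8174745 JLT
99.8174745 JLT × 0.1306 = 13.0361621697 DRK
13.0361621697 DRK × 1.332 = 17.3641680100404 NXs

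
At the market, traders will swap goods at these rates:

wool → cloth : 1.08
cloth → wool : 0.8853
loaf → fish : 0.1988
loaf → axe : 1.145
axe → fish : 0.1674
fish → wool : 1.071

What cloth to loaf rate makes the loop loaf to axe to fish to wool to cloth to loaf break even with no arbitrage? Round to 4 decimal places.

Known legs of the cycle: 1.145 × 0.1674 × 1.071 × 1.08 = 0.22170432564
For no arbitrage the full-cycle product must be 1, so the missing rate is 1 / 0.22170432564 ≈ 4.510512.

4.5105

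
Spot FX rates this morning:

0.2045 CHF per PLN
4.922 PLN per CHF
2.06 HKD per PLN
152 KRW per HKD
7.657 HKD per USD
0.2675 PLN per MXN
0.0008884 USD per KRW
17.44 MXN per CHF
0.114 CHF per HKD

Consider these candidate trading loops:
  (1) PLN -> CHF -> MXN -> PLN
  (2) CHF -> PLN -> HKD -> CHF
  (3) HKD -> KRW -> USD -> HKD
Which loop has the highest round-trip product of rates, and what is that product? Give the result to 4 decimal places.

(1) 0.2045 × 17.44 × 0.2675 = 0.95403
(2) 4.922 × 2.06 × 0.114 = 1.15588
(3) 152 × 0.0008884 × 7.657 = 1.03398
Highest is cycle (2) at 1.1559 (>1, arbitrage).

1.1559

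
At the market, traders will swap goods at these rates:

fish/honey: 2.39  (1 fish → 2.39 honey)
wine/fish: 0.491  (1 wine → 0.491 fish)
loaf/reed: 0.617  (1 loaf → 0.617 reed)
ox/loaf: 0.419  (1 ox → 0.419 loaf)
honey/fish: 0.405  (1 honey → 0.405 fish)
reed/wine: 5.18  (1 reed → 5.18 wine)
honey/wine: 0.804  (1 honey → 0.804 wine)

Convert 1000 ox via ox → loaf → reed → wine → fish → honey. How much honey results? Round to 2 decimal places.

1571.48

1000 ox × 0.419 = 419 loaf
419 loaf × 0.617 = 258.523 reed
258.523 reed × 5.18 = 1339.14914 wine
1339.14914 wine × 0.491 = 657.52222774 fish
657.52222774 fish × 2.39 = 1571.4781242986 honey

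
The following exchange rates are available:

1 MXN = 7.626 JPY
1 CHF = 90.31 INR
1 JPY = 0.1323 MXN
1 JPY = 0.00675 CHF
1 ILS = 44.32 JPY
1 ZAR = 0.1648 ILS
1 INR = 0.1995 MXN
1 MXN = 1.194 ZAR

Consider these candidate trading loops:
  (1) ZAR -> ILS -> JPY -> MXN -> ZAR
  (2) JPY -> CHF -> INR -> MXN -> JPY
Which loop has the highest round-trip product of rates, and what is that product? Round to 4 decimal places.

(1) 0.1648 × 44.32 × 0.1323 × 1.194 = 1.15378
(2) 0.00675 × 90.31 × 0.1995 × 7.626 = 0.92743
Highest is cycle (1) at 1.1538 (>1, arbitrage).

1.1538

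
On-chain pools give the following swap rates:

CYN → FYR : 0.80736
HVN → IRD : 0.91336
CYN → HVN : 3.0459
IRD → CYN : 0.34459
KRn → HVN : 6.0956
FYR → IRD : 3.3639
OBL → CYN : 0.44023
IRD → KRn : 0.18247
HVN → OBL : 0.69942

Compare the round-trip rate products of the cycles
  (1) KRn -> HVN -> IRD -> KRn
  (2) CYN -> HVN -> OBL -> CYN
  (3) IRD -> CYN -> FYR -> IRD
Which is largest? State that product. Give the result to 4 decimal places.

(1) 6.0956 × 0.91336 × 0.18247 = 1.01590
(2) 3.0459 × 0.69942 × 0.44023 = 0.93785
(3) 0.34459 × 0.80736 × 3.3639 = 0.93586
Highest is cycle (1) at 1.0159 (>1, arbitrage).

1.0159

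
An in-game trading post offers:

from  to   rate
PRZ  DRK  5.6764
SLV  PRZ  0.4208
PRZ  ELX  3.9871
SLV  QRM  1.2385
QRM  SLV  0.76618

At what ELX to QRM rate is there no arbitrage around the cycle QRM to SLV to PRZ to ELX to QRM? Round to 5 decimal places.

0.77792

Known legs of the cycle: 0.76618 × 0.4208 × 3.9871 = 1.2854751057824
For no arbitrage the full-cycle product must be 1, so the missing rate is 1 / 1.2854751057824 ≈ 0.7779225.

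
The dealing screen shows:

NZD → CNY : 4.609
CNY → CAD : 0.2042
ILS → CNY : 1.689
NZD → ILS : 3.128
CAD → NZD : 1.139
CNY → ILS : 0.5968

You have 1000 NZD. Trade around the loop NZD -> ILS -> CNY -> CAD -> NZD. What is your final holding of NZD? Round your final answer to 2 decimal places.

1000 NZD × 3.128 = 3128 ILS
3128 ILS × 1.689 = 5283.192 CNY
5283.192 CNY × 0.2042 = 1078.8278064 CAD
1078.8278064 CAD × 1.139 = 1228.7848714896 NZD

1228.78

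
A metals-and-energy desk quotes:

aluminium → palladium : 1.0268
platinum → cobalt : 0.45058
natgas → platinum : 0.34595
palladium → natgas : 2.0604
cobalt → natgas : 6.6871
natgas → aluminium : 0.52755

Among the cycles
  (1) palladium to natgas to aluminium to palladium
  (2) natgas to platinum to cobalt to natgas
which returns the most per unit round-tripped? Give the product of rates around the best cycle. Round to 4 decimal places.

(1) 2.0604 × 0.52755 × 1.0268 = 1.11609
(2) 0.34595 × 0.45058 × 6.6871 = 1.04237
Highest is cycle (1) at 1.1161 (>1, arbitrage).

1.1161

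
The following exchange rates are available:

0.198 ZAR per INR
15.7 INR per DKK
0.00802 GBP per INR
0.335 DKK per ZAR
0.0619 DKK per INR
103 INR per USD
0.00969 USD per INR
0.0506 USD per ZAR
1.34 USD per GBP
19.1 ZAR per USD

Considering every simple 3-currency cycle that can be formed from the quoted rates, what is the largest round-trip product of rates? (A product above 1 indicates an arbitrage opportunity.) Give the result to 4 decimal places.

1.1069

USD→INR→GBP→USD: 103 × 0.00802 × 1.34 = 1.10692
ZAR→DKK→INR→ZAR: 0.335 × 15.7 × 0.198 = 1.04138
USD→INR→ZAR→USD: 103 × 0.198 × 0.0506 = 1.03194
Maximum is USD→INR→GBP→USD at 1.1069; arbitrage exists.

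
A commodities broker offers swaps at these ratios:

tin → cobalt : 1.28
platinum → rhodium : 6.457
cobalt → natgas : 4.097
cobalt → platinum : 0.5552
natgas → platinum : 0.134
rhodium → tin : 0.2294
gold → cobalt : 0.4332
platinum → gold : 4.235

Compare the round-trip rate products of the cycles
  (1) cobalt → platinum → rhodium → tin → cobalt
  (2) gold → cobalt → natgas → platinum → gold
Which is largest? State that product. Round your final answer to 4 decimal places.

(1) 0.5552 × 6.457 × 0.2294 × 1.28 = 1.05265
(2) 0.4332 × 4.097 × 0.134 × 4.235 = 1.00719
Highest is cycle (1) at 1.0526 (>1, arbitrage).

1.0526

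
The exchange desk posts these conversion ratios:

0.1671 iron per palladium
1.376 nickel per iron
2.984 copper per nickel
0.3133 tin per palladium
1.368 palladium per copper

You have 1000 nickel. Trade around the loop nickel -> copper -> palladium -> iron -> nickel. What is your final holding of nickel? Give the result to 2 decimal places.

1000 nickel × 2.984 = 2984 copper
2984 copper × 1.368 = 4082.112 palladium
4082.112 palladium × 0.1671 = 682.1209152 iron
682.1209152 iron × 1.376 = 938.5983793152 nickel

938.60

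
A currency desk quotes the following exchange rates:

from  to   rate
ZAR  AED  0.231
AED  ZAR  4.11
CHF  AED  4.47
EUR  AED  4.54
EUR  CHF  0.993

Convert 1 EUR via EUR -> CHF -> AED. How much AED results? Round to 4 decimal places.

4.4387

1 EUR × 0.993 = 0.993 CHF
0.993 CHF × 4.47 = 4.43871 AED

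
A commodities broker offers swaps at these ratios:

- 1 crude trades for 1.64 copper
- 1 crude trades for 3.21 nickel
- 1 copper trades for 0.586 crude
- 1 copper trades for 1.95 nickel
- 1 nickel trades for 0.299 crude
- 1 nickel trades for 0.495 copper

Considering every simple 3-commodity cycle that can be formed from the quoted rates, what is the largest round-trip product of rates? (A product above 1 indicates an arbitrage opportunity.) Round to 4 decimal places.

0.9562

crude→copper→nickel→crude: 1.64 × 1.95 × 0.299 = 0.95620
crude→nickel→copper→crude: 3.21 × 0.495 × 0.586 = 0.93112
Maximum is crude→copper→nickel→crude at 0.9562; no arbitrage — every cycle loses value.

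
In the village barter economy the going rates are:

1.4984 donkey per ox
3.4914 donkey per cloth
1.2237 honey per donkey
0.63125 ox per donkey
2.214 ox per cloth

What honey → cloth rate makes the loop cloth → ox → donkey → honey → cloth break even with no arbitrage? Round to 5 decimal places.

Known legs of the cycle: 2.214 × 1.4984 × 1.2237 = 4.05957286512
For no arbitrage the full-cycle product must be 1, so the missing rate is 1 / 4.05957286512 ≈ 0.2463313.

0.24633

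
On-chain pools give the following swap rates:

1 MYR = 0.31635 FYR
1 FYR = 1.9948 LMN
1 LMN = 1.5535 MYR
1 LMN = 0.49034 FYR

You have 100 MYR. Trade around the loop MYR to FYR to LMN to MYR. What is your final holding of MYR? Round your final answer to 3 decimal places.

98.034

100 MYR × 0.31635 = 31.635 FYR
31.635 FYR × 1.9948 = 63.105498 LMN
63.105498 LMN × 1.5535 = 98.034391143 MYR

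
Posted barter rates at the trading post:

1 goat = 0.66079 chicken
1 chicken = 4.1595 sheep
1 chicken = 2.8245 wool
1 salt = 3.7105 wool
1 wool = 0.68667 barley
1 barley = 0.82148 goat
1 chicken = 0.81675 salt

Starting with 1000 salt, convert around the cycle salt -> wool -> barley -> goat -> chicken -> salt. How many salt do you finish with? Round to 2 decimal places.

1129.61

1000 salt × 3.7105 = 3710.5 wool
3710.5 wool × 0.68667 = 2547.889035 barley
2547.889035 barley × 0.82148 = 2093.0398844718 goat
2093.0398844718 goat × 0.66079 = 1383.059825260120722 chicken
1383.059825260120722 chicken × 0.81675 = 1129.6141122812035996935 salt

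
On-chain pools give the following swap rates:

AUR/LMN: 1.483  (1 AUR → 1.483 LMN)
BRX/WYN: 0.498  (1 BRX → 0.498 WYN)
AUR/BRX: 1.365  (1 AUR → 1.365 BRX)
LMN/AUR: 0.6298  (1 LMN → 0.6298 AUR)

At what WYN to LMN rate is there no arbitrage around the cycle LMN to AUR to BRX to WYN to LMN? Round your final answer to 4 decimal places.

Known legs of the cycle: 0.6298 × 1.365 × 0.498 = 0.428119146
For no arbitrage the full-cycle product must be 1, so the missing rate is 1 / 0.428119146 ≈ 2.335798.

2.3358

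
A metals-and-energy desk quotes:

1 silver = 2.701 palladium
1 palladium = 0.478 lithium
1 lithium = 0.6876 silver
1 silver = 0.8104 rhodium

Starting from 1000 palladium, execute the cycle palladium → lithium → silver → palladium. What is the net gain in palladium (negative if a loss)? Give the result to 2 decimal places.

1000 palladium × 0.478 = 478 lithium
478 lithium × 0.6876 = 328.6728 silver
328.6728 silver × 2.701 = 887.7452328 palladium
Net change: 887.7452328 − 1000 = -112.2547672 palladium

-112.25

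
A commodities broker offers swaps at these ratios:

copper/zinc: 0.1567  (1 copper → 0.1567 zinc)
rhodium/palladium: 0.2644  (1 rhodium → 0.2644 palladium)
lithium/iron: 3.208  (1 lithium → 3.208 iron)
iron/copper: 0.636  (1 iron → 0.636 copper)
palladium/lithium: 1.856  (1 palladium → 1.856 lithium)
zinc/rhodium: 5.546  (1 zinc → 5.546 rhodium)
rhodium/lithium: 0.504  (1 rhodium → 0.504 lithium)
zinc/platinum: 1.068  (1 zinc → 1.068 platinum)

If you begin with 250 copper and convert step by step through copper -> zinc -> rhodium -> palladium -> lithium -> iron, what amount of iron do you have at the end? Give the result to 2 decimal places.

250 copper × 0.1567 = 39.175 zinc
39.175 zinc × 5.546 = 217.26455 rhodium
217.26455 rhodium × 0.2644 = 57.44474702 palladium
57.44474702 palladium × 1.856 = 106.61745046912 lithium
106.61745046912 lithium × 3.208 = 342.02878110493696 iron

342.03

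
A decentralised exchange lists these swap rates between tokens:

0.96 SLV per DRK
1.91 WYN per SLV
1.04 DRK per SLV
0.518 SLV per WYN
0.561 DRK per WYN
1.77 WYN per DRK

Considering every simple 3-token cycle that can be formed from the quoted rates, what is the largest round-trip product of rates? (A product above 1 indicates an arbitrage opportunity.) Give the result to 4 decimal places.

DRK→SLV→WYN→DRK: 0.96 × 1.91 × 0.561 = 1.02865
DRK→WYN→SLV→DRK: 1.77 × 0.518 × 1.04 = 0.95353
Maximum is DRK→SLV→WYN→DRK at 1.0286; arbitrage exists.

1.0286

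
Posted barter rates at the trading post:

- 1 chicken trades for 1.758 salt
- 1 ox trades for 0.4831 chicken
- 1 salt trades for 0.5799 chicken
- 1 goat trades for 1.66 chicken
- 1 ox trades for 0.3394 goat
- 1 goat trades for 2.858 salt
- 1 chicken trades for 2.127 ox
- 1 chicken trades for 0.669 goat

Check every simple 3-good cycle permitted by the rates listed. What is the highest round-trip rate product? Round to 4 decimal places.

1.1984

goat→chicken→ox→goat: 1.66 × 2.127 × 0.3394 = 1.19836
goat→salt→chicken→goat: 2.858 × 0.5799 × 0.669 = 1.10877
Maximum is goat→chicken→ox→goat at 1.1984; arbitrage exists.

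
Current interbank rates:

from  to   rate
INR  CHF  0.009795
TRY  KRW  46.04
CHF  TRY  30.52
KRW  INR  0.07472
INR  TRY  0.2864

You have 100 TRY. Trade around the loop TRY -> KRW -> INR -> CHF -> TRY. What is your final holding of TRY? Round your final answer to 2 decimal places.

102.84

100 TRY × 46.04 = 4604 KRW
4604 KRW × 0.07472 = 344.01088 INR
344.01088 INR × 0.009795 = 3.3695865696 CHF
3.3695865696 CHF × 30.52 = 102.839782104192 TRY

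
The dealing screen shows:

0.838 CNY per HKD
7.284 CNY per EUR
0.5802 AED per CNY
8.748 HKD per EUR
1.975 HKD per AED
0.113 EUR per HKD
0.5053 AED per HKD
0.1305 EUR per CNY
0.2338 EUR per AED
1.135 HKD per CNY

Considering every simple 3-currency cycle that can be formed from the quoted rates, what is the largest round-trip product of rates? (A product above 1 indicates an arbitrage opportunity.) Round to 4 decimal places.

1.0335

HKD→AED→EUR→HKD: 0.5053 × 0.2338 × 8.748 = 1.03348
CNY→AED→EUR→CNY: 0.5802 × 0.2338 × 7.284 = 0.98808
CNY→AED→HKD→CNY: 0.5802 × 1.975 × 0.838 = 0.96026
CNY→EUR→HKD→CNY: 0.1305 × 8.748 × 0.838 = 0.95667
CNY→HKD→EUR→CNY: 1.135 × 0.113 × 7.284 = 0.93421
Maximum is HKD→AED→EUR→HKD at 1.0335; arbitrage exists.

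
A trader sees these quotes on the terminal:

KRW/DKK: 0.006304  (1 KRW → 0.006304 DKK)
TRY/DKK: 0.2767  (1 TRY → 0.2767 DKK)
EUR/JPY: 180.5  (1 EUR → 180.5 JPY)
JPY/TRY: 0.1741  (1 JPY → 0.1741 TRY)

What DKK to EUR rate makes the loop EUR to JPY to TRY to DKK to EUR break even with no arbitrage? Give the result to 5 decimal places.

0.11500

Known legs of the cycle: 180.5 × 0.1741 × 0.2767 = 8.695311335
For no arbitrage the full-cycle product must be 1, so the missing rate is 1 / 8.695311335 ≈ 0.1150045.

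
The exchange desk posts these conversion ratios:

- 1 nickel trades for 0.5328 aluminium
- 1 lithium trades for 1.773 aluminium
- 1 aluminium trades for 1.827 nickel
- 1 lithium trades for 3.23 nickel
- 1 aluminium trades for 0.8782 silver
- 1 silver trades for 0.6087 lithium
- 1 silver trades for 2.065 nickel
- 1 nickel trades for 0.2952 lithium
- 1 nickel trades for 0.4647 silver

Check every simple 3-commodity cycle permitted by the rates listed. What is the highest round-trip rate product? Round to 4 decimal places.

silver→nickel→aluminium→silver: 2.065 × 0.5328 × 0.8782 = 0.96622
lithium→aluminium→nickel→lithium: 1.773 × 1.827 × 0.2952 = 0.95623
lithium→aluminium→silver→lithium: 1.773 × 0.8782 × 0.6087 = 0.94778
lithium→nickel→silver→lithium: 3.23 × 0.4647 × 0.6087 = 0.91365
Maximum is silver→nickel→aluminium→silver at 0.9662; no arbitrage — every cycle loses value.

0.9662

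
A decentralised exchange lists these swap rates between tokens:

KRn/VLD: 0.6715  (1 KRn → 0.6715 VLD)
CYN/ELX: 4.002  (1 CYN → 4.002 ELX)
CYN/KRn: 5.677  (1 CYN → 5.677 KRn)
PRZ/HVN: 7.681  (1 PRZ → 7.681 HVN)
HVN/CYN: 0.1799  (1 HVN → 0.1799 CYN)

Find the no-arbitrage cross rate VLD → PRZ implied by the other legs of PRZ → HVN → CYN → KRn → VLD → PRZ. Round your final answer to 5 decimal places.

0.18984

Known legs of the cycle: 7.681 × 0.1799 × 5.677 × 0.6715 = 5.26761274395545
For no arbitrage the full-cycle product must be 1, so the missing rate is 1 / 5.26761274395545 ≈ 0.1898393.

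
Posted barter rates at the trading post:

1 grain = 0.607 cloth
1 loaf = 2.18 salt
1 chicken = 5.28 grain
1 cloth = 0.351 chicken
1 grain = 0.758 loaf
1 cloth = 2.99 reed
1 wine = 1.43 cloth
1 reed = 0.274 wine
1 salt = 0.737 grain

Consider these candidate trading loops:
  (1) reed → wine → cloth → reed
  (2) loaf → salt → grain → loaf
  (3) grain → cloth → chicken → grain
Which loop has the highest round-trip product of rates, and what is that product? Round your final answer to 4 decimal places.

(1) 0.274 × 1.43 × 2.99 = 1.17154
(2) 2.18 × 0.737 × 0.758 = 1.21785
(3) 0.607 × 0.351 × 5.28 = 1.12494
Highest is cycle (2) at 1.2178 (>1, arbitrage).

1.2178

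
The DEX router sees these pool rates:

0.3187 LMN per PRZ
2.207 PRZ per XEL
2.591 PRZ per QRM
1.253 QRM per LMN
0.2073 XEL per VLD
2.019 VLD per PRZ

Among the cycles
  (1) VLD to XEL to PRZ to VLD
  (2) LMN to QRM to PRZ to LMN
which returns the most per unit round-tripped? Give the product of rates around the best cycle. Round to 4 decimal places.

1.0347

(1) 0.2073 × 2.207 × 2.019 = 0.92371
(2) 1.253 × 2.591 × 0.3187 = 1.03467
Highest is cycle (2) at 1.0347 (>1, arbitrage).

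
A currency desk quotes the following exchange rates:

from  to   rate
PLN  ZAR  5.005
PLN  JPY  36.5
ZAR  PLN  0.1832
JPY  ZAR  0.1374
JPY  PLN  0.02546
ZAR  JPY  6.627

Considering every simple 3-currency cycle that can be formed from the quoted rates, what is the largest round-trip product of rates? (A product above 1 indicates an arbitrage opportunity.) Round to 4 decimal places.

JPY→ZAR→PLN→JPY: 0.1374 × 0.1832 × 36.5 = 0.91877
JPY→PLN→ZAR→JPY: 0.02546 × 5.005 × 6.627 = 0.84446
Maximum is JPY→ZAR→PLN→JPY at 0.9188; no arbitrage — every cycle loses value.

0.9188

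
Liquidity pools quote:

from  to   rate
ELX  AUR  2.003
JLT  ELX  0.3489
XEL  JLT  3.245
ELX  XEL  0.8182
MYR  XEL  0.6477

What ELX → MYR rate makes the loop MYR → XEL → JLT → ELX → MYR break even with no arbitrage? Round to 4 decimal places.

1.3637

Known legs of the cycle: 0.6477 × 3.245 × 0.3489 = 0.73331330985
For no arbitrage the full-cycle product must be 1, so the missing rate is 1 / 0.73331330985 ≈ 1.363674.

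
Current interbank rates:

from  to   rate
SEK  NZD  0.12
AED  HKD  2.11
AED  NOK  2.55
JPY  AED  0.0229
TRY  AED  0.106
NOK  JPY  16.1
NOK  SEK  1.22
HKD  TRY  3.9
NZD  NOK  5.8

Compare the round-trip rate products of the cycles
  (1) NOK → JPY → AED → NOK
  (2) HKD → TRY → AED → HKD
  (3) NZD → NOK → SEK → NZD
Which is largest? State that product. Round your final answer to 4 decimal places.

(1) 16.1 × 0.0229 × 2.55 = 0.94016
(2) 3.9 × 0.106 × 2.11 = 0.87227
(3) 5.8 × 1.22 × 0.12 = 0.84912
Highest is cycle (1) at 0.9402 (≤1, no arbitrage).

0.9402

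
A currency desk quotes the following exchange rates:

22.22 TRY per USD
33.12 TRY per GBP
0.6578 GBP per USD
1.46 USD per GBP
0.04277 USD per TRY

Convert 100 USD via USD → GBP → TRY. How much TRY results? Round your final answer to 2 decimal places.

2178.63

100 USD × 0.6578 = 65.78 GBP
65.78 GBP × 33.12 = 2178.6336 TRY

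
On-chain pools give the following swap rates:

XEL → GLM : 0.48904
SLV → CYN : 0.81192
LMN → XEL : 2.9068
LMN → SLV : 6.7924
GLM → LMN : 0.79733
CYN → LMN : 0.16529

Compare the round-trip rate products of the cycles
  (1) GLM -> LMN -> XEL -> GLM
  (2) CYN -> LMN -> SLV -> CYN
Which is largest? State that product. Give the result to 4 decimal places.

1.1334

(1) 0.79733 × 2.9068 × 0.48904 = 1.13344
(2) 0.16529 × 6.7924 × 0.81192 = 0.91156
Highest is cycle (1) at 1.1334 (>1, arbitrage).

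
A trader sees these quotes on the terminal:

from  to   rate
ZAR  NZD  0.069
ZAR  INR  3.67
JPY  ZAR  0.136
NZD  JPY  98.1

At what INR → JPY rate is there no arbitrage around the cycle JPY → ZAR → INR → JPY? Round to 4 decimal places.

Known legs of the cycle: 0.136 × 3.67 = 0.49912
For no arbitrage the full-cycle product must be 1, so the missing rate is 1 / 0.49912 ≈ 2.003526.

2.0035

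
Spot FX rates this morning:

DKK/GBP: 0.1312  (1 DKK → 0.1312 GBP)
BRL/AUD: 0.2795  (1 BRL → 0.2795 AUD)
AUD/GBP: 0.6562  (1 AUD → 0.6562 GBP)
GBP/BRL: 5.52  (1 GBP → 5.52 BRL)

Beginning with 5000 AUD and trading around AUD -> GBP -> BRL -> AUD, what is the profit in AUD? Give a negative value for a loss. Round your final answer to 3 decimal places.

62.058

5000 AUD × 0.6562 = 3281 GBP
3281 GBP × 5.52 = 18111.12 BRL
18111.12 BRL × 0.2795 = 5062.05804 AUD
Net change: 5062.05804 − 5000 = 62.05804 AUD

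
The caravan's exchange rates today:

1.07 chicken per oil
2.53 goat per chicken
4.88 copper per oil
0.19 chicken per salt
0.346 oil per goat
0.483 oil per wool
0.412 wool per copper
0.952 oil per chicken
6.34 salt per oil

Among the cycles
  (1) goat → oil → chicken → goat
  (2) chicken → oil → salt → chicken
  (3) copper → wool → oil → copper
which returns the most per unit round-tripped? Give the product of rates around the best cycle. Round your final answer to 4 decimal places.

1.1468

(1) 0.346 × 1.07 × 2.53 = 0.93666
(2) 0.952 × 6.34 × 0.19 = 1.14678
(3) 0.412 × 0.483 × 4.88 = 0.97110
Highest is cycle (2) at 1.1468 (>1, arbitrage).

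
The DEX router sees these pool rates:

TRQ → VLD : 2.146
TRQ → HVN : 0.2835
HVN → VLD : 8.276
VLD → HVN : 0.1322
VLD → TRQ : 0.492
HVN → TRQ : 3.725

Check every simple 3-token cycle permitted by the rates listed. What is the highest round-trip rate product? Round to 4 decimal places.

TRQ→HVN→VLD→TRQ: 0.2835 × 8.276 × 0.492 = 1.15435
TRQ→VLD→HVN→TRQ: 2.146 × 0.1322 × 3.725 = 1.05679
Maximum is TRQ→HVN→VLD→TRQ at 1.1544; arbitrage exists.

1.1544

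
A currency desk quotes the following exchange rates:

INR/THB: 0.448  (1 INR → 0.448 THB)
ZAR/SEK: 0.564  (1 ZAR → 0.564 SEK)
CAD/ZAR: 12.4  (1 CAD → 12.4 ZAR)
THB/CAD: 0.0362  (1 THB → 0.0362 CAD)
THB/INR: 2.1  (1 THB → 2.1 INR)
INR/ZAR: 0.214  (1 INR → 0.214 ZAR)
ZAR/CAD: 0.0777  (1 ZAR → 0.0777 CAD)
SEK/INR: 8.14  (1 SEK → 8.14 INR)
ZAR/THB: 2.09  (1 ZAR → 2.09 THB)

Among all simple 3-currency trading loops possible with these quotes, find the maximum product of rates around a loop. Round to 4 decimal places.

INR→ZAR→SEK→INR: 0.214 × 0.564 × 8.14 = 0.98247
INR→ZAR→THB→INR: 0.214 × 2.09 × 2.1 = 0.93925
CAD→ZAR→THB→CAD: 12.4 × 2.09 × 0.0362 = 0.93816
Maximum is INR→ZAR→SEK→INR at 0.9825; no arbitrage — every cycle loses value.

0.9825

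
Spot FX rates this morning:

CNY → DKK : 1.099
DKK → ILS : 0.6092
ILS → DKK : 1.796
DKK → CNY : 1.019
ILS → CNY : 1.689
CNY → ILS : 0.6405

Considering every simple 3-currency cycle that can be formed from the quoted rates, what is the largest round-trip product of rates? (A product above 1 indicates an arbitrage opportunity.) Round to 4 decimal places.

CNY→ILS→DKK→CNY: 0.6405 × 1.796 × 1.019 = 1.17219
CNY→DKK→ILS→CNY: 1.099 × 0.6092 × 1.689 = 1.13080
Maximum is CNY→ILS→DKK→CNY at 1.1722; arbitrage exists.

1.1722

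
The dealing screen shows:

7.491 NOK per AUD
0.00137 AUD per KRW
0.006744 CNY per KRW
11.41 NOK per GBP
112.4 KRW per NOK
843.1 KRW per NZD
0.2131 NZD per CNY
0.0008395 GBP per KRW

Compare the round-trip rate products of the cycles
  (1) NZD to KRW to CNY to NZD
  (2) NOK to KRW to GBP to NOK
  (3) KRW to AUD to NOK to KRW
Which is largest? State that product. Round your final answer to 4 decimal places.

(1) 843.1 × 0.006744 × 0.2131 = 1.21166
(2) 112.4 × 0.0008395 × 11.41 = 1.07665
(3) 0.00137 × 7.491 × 112.4 = 1.15352
Highest is cycle (1) at 1.2117 (>1, arbitrage).

1.2117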